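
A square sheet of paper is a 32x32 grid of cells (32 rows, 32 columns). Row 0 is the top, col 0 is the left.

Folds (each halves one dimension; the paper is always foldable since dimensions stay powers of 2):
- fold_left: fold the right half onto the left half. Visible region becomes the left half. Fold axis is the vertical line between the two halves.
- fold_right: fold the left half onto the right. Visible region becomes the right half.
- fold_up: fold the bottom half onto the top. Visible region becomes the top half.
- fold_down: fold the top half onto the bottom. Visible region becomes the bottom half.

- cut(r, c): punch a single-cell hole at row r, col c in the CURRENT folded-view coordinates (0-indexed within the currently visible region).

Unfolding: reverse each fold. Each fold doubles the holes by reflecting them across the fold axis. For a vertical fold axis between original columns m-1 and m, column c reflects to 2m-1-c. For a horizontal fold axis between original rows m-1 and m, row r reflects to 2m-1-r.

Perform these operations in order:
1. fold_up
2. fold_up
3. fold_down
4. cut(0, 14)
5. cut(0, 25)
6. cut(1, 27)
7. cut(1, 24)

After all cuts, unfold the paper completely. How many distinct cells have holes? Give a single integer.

Op 1 fold_up: fold axis h@16; visible region now rows[0,16) x cols[0,32) = 16x32
Op 2 fold_up: fold axis h@8; visible region now rows[0,8) x cols[0,32) = 8x32
Op 3 fold_down: fold axis h@4; visible region now rows[4,8) x cols[0,32) = 4x32
Op 4 cut(0, 14): punch at orig (4,14); cuts so far [(4, 14)]; region rows[4,8) x cols[0,32) = 4x32
Op 5 cut(0, 25): punch at orig (4,25); cuts so far [(4, 14), (4, 25)]; region rows[4,8) x cols[0,32) = 4x32
Op 6 cut(1, 27): punch at orig (5,27); cuts so far [(4, 14), (4, 25), (5, 27)]; region rows[4,8) x cols[0,32) = 4x32
Op 7 cut(1, 24): punch at orig (5,24); cuts so far [(4, 14), (4, 25), (5, 24), (5, 27)]; region rows[4,8) x cols[0,32) = 4x32
Unfold 1 (reflect across h@4): 8 holes -> [(2, 24), (2, 27), (3, 14), (3, 25), (4, 14), (4, 25), (5, 24), (5, 27)]
Unfold 2 (reflect across h@8): 16 holes -> [(2, 24), (2, 27), (3, 14), (3, 25), (4, 14), (4, 25), (5, 24), (5, 27), (10, 24), (10, 27), (11, 14), (11, 25), (12, 14), (12, 25), (13, 24), (13, 27)]
Unfold 3 (reflect across h@16): 32 holes -> [(2, 24), (2, 27), (3, 14), (3, 25), (4, 14), (4, 25), (5, 24), (5, 27), (10, 24), (10, 27), (11, 14), (11, 25), (12, 14), (12, 25), (13, 24), (13, 27), (18, 24), (18, 27), (19, 14), (19, 25), (20, 14), (20, 25), (21, 24), (21, 27), (26, 24), (26, 27), (27, 14), (27, 25), (28, 14), (28, 25), (29, 24), (29, 27)]

Answer: 32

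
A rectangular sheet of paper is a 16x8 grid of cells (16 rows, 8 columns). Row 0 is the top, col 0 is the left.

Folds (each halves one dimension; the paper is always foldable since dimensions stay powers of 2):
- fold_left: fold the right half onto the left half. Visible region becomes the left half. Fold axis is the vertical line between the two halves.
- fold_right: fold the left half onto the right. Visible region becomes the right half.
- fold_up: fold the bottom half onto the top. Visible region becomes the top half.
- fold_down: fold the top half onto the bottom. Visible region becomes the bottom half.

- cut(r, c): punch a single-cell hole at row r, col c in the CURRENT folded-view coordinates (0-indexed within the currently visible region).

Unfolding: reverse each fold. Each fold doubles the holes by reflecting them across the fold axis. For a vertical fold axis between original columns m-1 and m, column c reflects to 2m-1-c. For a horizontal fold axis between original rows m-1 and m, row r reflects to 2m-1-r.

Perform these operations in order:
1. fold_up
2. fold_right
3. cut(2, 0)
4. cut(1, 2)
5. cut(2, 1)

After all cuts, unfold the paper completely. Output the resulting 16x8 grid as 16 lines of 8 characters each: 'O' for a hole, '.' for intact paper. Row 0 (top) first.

Op 1 fold_up: fold axis h@8; visible region now rows[0,8) x cols[0,8) = 8x8
Op 2 fold_right: fold axis v@4; visible region now rows[0,8) x cols[4,8) = 8x4
Op 3 cut(2, 0): punch at orig (2,4); cuts so far [(2, 4)]; region rows[0,8) x cols[4,8) = 8x4
Op 4 cut(1, 2): punch at orig (1,6); cuts so far [(1, 6), (2, 4)]; region rows[0,8) x cols[4,8) = 8x4
Op 5 cut(2, 1): punch at orig (2,5); cuts so far [(1, 6), (2, 4), (2, 5)]; region rows[0,8) x cols[4,8) = 8x4
Unfold 1 (reflect across v@4): 6 holes -> [(1, 1), (1, 6), (2, 2), (2, 3), (2, 4), (2, 5)]
Unfold 2 (reflect across h@8): 12 holes -> [(1, 1), (1, 6), (2, 2), (2, 3), (2, 4), (2, 5), (13, 2), (13, 3), (13, 4), (13, 5), (14, 1), (14, 6)]

Answer: ........
.O....O.
..OOOO..
........
........
........
........
........
........
........
........
........
........
..OOOO..
.O....O.
........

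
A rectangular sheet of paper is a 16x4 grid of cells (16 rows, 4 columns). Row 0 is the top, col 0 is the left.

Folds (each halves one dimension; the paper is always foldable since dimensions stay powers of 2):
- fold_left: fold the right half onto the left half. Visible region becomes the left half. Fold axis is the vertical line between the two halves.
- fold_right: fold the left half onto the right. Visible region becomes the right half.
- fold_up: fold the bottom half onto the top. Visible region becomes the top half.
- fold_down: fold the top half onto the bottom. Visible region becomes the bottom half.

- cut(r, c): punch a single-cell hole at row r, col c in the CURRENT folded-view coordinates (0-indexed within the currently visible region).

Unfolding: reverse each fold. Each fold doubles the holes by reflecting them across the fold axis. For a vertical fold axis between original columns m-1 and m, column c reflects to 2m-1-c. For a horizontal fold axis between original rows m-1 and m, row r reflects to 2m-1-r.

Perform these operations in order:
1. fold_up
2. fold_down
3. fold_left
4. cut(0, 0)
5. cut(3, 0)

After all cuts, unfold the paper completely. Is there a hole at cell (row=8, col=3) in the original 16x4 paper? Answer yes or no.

Answer: yes

Derivation:
Op 1 fold_up: fold axis h@8; visible region now rows[0,8) x cols[0,4) = 8x4
Op 2 fold_down: fold axis h@4; visible region now rows[4,8) x cols[0,4) = 4x4
Op 3 fold_left: fold axis v@2; visible region now rows[4,8) x cols[0,2) = 4x2
Op 4 cut(0, 0): punch at orig (4,0); cuts so far [(4, 0)]; region rows[4,8) x cols[0,2) = 4x2
Op 5 cut(3, 0): punch at orig (7,0); cuts so far [(4, 0), (7, 0)]; region rows[4,8) x cols[0,2) = 4x2
Unfold 1 (reflect across v@2): 4 holes -> [(4, 0), (4, 3), (7, 0), (7, 3)]
Unfold 2 (reflect across h@4): 8 holes -> [(0, 0), (0, 3), (3, 0), (3, 3), (4, 0), (4, 3), (7, 0), (7, 3)]
Unfold 3 (reflect across h@8): 16 holes -> [(0, 0), (0, 3), (3, 0), (3, 3), (4, 0), (4, 3), (7, 0), (7, 3), (8, 0), (8, 3), (11, 0), (11, 3), (12, 0), (12, 3), (15, 0), (15, 3)]
Holes: [(0, 0), (0, 3), (3, 0), (3, 3), (4, 0), (4, 3), (7, 0), (7, 3), (8, 0), (8, 3), (11, 0), (11, 3), (12, 0), (12, 3), (15, 0), (15, 3)]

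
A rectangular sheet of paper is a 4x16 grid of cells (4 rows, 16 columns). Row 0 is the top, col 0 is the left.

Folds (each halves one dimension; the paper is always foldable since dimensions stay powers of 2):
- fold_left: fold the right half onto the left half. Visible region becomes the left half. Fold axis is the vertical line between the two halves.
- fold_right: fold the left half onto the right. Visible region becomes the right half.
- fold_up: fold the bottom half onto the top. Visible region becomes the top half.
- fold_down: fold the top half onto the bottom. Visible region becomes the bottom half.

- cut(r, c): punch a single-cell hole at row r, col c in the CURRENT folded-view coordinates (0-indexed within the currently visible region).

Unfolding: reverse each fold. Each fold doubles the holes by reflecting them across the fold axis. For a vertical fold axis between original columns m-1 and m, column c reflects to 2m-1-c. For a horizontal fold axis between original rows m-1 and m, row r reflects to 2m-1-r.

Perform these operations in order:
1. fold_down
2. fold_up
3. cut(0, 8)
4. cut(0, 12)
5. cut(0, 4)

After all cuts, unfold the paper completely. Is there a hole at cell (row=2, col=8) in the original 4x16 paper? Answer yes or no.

Answer: yes

Derivation:
Op 1 fold_down: fold axis h@2; visible region now rows[2,4) x cols[0,16) = 2x16
Op 2 fold_up: fold axis h@3; visible region now rows[2,3) x cols[0,16) = 1x16
Op 3 cut(0, 8): punch at orig (2,8); cuts so far [(2, 8)]; region rows[2,3) x cols[0,16) = 1x16
Op 4 cut(0, 12): punch at orig (2,12); cuts so far [(2, 8), (2, 12)]; region rows[2,3) x cols[0,16) = 1x16
Op 5 cut(0, 4): punch at orig (2,4); cuts so far [(2, 4), (2, 8), (2, 12)]; region rows[2,3) x cols[0,16) = 1x16
Unfold 1 (reflect across h@3): 6 holes -> [(2, 4), (2, 8), (2, 12), (3, 4), (3, 8), (3, 12)]
Unfold 2 (reflect across h@2): 12 holes -> [(0, 4), (0, 8), (0, 12), (1, 4), (1, 8), (1, 12), (2, 4), (2, 8), (2, 12), (3, 4), (3, 8), (3, 12)]
Holes: [(0, 4), (0, 8), (0, 12), (1, 4), (1, 8), (1, 12), (2, 4), (2, 8), (2, 12), (3, 4), (3, 8), (3, 12)]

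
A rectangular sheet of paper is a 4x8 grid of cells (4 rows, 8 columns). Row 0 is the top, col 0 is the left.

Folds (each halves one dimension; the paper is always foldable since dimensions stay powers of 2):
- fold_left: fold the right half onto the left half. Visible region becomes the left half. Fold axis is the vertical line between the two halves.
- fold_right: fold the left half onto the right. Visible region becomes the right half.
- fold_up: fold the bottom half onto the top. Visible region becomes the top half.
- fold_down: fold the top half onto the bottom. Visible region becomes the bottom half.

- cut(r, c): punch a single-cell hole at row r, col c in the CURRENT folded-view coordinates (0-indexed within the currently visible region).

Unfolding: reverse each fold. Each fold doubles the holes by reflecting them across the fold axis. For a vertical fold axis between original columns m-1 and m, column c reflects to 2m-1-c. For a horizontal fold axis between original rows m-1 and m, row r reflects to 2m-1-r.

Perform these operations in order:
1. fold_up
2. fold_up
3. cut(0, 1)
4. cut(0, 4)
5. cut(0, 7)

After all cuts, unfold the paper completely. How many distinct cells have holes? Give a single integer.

Op 1 fold_up: fold axis h@2; visible region now rows[0,2) x cols[0,8) = 2x8
Op 2 fold_up: fold axis h@1; visible region now rows[0,1) x cols[0,8) = 1x8
Op 3 cut(0, 1): punch at orig (0,1); cuts so far [(0, 1)]; region rows[0,1) x cols[0,8) = 1x8
Op 4 cut(0, 4): punch at orig (0,4); cuts so far [(0, 1), (0, 4)]; region rows[0,1) x cols[0,8) = 1x8
Op 5 cut(0, 7): punch at orig (0,7); cuts so far [(0, 1), (0, 4), (0, 7)]; region rows[0,1) x cols[0,8) = 1x8
Unfold 1 (reflect across h@1): 6 holes -> [(0, 1), (0, 4), (0, 7), (1, 1), (1, 4), (1, 7)]
Unfold 2 (reflect across h@2): 12 holes -> [(0, 1), (0, 4), (0, 7), (1, 1), (1, 4), (1, 7), (2, 1), (2, 4), (2, 7), (3, 1), (3, 4), (3, 7)]

Answer: 12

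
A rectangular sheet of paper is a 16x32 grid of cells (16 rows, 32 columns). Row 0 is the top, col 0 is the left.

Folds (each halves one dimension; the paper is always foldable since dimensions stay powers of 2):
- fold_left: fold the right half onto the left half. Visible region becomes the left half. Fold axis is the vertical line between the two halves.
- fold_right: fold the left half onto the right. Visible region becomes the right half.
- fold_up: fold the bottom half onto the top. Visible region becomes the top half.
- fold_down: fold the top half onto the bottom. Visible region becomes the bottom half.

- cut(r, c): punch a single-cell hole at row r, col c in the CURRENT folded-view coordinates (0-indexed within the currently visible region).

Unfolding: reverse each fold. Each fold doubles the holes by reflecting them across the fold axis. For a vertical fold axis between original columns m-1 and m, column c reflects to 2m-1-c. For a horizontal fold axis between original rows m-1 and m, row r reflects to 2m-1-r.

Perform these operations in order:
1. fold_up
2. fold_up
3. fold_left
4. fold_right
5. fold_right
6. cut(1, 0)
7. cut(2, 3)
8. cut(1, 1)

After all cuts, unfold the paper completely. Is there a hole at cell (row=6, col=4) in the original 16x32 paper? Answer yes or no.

Answer: yes

Derivation:
Op 1 fold_up: fold axis h@8; visible region now rows[0,8) x cols[0,32) = 8x32
Op 2 fold_up: fold axis h@4; visible region now rows[0,4) x cols[0,32) = 4x32
Op 3 fold_left: fold axis v@16; visible region now rows[0,4) x cols[0,16) = 4x16
Op 4 fold_right: fold axis v@8; visible region now rows[0,4) x cols[8,16) = 4x8
Op 5 fold_right: fold axis v@12; visible region now rows[0,4) x cols[12,16) = 4x4
Op 6 cut(1, 0): punch at orig (1,12); cuts so far [(1, 12)]; region rows[0,4) x cols[12,16) = 4x4
Op 7 cut(2, 3): punch at orig (2,15); cuts so far [(1, 12), (2, 15)]; region rows[0,4) x cols[12,16) = 4x4
Op 8 cut(1, 1): punch at orig (1,13); cuts so far [(1, 12), (1, 13), (2, 15)]; region rows[0,4) x cols[12,16) = 4x4
Unfold 1 (reflect across v@12): 6 holes -> [(1, 10), (1, 11), (1, 12), (1, 13), (2, 8), (2, 15)]
Unfold 2 (reflect across v@8): 12 holes -> [(1, 2), (1, 3), (1, 4), (1, 5), (1, 10), (1, 11), (1, 12), (1, 13), (2, 0), (2, 7), (2, 8), (2, 15)]
Unfold 3 (reflect across v@16): 24 holes -> [(1, 2), (1, 3), (1, 4), (1, 5), (1, 10), (1, 11), (1, 12), (1, 13), (1, 18), (1, 19), (1, 20), (1, 21), (1, 26), (1, 27), (1, 28), (1, 29), (2, 0), (2, 7), (2, 8), (2, 15), (2, 16), (2, 23), (2, 24), (2, 31)]
Unfold 4 (reflect across h@4): 48 holes -> [(1, 2), (1, 3), (1, 4), (1, 5), (1, 10), (1, 11), (1, 12), (1, 13), (1, 18), (1, 19), (1, 20), (1, 21), (1, 26), (1, 27), (1, 28), (1, 29), (2, 0), (2, 7), (2, 8), (2, 15), (2, 16), (2, 23), (2, 24), (2, 31), (5, 0), (5, 7), (5, 8), (5, 15), (5, 16), (5, 23), (5, 24), (5, 31), (6, 2), (6, 3), (6, 4), (6, 5), (6, 10), (6, 11), (6, 12), (6, 13), (6, 18), (6, 19), (6, 20), (6, 21), (6, 26), (6, 27), (6, 28), (6, 29)]
Unfold 5 (reflect across h@8): 96 holes -> [(1, 2), (1, 3), (1, 4), (1, 5), (1, 10), (1, 11), (1, 12), (1, 13), (1, 18), (1, 19), (1, 20), (1, 21), (1, 26), (1, 27), (1, 28), (1, 29), (2, 0), (2, 7), (2, 8), (2, 15), (2, 16), (2, 23), (2, 24), (2, 31), (5, 0), (5, 7), (5, 8), (5, 15), (5, 16), (5, 23), (5, 24), (5, 31), (6, 2), (6, 3), (6, 4), (6, 5), (6, 10), (6, 11), (6, 12), (6, 13), (6, 18), (6, 19), (6, 20), (6, 21), (6, 26), (6, 27), (6, 28), (6, 29), (9, 2), (9, 3), (9, 4), (9, 5), (9, 10), (9, 11), (9, 12), (9, 13), (9, 18), (9, 19), (9, 20), (9, 21), (9, 26), (9, 27), (9, 28), (9, 29), (10, 0), (10, 7), (10, 8), (10, 15), (10, 16), (10, 23), (10, 24), (10, 31), (13, 0), (13, 7), (13, 8), (13, 15), (13, 16), (13, 23), (13, 24), (13, 31), (14, 2), (14, 3), (14, 4), (14, 5), (14, 10), (14, 11), (14, 12), (14, 13), (14, 18), (14, 19), (14, 20), (14, 21), (14, 26), (14, 27), (14, 28), (14, 29)]
Holes: [(1, 2), (1, 3), (1, 4), (1, 5), (1, 10), (1, 11), (1, 12), (1, 13), (1, 18), (1, 19), (1, 20), (1, 21), (1, 26), (1, 27), (1, 28), (1, 29), (2, 0), (2, 7), (2, 8), (2, 15), (2, 16), (2, 23), (2, 24), (2, 31), (5, 0), (5, 7), (5, 8), (5, 15), (5, 16), (5, 23), (5, 24), (5, 31), (6, 2), (6, 3), (6, 4), (6, 5), (6, 10), (6, 11), (6, 12), (6, 13), (6, 18), (6, 19), (6, 20), (6, 21), (6, 26), (6, 27), (6, 28), (6, 29), (9, 2), (9, 3), (9, 4), (9, 5), (9, 10), (9, 11), (9, 12), (9, 13), (9, 18), (9, 19), (9, 20), (9, 21), (9, 26), (9, 27), (9, 28), (9, 29), (10, 0), (10, 7), (10, 8), (10, 15), (10, 16), (10, 23), (10, 24), (10, 31), (13, 0), (13, 7), (13, 8), (13, 15), (13, 16), (13, 23), (13, 24), (13, 31), (14, 2), (14, 3), (14, 4), (14, 5), (14, 10), (14, 11), (14, 12), (14, 13), (14, 18), (14, 19), (14, 20), (14, 21), (14, 26), (14, 27), (14, 28), (14, 29)]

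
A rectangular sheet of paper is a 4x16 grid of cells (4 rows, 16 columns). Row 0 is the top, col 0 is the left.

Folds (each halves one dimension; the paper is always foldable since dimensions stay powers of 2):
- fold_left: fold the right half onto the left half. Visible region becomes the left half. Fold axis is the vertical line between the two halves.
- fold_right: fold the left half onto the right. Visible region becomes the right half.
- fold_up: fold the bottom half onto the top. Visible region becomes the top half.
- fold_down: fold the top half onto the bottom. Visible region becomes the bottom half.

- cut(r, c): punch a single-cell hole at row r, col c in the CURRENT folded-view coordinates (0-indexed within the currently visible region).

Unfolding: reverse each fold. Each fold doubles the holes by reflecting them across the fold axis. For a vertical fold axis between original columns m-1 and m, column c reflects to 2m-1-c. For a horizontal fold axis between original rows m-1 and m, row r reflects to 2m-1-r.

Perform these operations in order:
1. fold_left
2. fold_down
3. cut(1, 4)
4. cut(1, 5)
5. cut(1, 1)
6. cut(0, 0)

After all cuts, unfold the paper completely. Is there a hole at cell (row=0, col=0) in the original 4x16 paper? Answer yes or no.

Op 1 fold_left: fold axis v@8; visible region now rows[0,4) x cols[0,8) = 4x8
Op 2 fold_down: fold axis h@2; visible region now rows[2,4) x cols[0,8) = 2x8
Op 3 cut(1, 4): punch at orig (3,4); cuts so far [(3, 4)]; region rows[2,4) x cols[0,8) = 2x8
Op 4 cut(1, 5): punch at orig (3,5); cuts so far [(3, 4), (3, 5)]; region rows[2,4) x cols[0,8) = 2x8
Op 5 cut(1, 1): punch at orig (3,1); cuts so far [(3, 1), (3, 4), (3, 5)]; region rows[2,4) x cols[0,8) = 2x8
Op 6 cut(0, 0): punch at orig (2,0); cuts so far [(2, 0), (3, 1), (3, 4), (3, 5)]; region rows[2,4) x cols[0,8) = 2x8
Unfold 1 (reflect across h@2): 8 holes -> [(0, 1), (0, 4), (0, 5), (1, 0), (2, 0), (3, 1), (3, 4), (3, 5)]
Unfold 2 (reflect across v@8): 16 holes -> [(0, 1), (0, 4), (0, 5), (0, 10), (0, 11), (0, 14), (1, 0), (1, 15), (2, 0), (2, 15), (3, 1), (3, 4), (3, 5), (3, 10), (3, 11), (3, 14)]
Holes: [(0, 1), (0, 4), (0, 5), (0, 10), (0, 11), (0, 14), (1, 0), (1, 15), (2, 0), (2, 15), (3, 1), (3, 4), (3, 5), (3, 10), (3, 11), (3, 14)]

Answer: no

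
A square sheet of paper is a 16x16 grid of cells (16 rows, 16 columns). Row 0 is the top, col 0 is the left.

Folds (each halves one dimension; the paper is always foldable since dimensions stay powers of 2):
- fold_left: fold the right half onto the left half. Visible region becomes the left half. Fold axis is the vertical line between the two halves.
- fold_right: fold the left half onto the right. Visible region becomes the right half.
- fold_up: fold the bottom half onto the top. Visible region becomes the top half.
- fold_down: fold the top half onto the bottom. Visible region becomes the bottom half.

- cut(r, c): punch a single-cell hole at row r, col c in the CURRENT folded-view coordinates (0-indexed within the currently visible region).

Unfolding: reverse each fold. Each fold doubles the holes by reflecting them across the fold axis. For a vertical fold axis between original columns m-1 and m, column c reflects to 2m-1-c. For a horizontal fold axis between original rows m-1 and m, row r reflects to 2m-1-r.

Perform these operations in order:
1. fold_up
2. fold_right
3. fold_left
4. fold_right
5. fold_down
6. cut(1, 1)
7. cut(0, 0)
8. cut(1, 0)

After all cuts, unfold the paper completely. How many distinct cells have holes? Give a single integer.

Op 1 fold_up: fold axis h@8; visible region now rows[0,8) x cols[0,16) = 8x16
Op 2 fold_right: fold axis v@8; visible region now rows[0,8) x cols[8,16) = 8x8
Op 3 fold_left: fold axis v@12; visible region now rows[0,8) x cols[8,12) = 8x4
Op 4 fold_right: fold axis v@10; visible region now rows[0,8) x cols[10,12) = 8x2
Op 5 fold_down: fold axis h@4; visible region now rows[4,8) x cols[10,12) = 4x2
Op 6 cut(1, 1): punch at orig (5,11); cuts so far [(5, 11)]; region rows[4,8) x cols[10,12) = 4x2
Op 7 cut(0, 0): punch at orig (4,10); cuts so far [(4, 10), (5, 11)]; region rows[4,8) x cols[10,12) = 4x2
Op 8 cut(1, 0): punch at orig (5,10); cuts so far [(4, 10), (5, 10), (5, 11)]; region rows[4,8) x cols[10,12) = 4x2
Unfold 1 (reflect across h@4): 6 holes -> [(2, 10), (2, 11), (3, 10), (4, 10), (5, 10), (5, 11)]
Unfold 2 (reflect across v@10): 12 holes -> [(2, 8), (2, 9), (2, 10), (2, 11), (3, 9), (3, 10), (4, 9), (4, 10), (5, 8), (5, 9), (5, 10), (5, 11)]
Unfold 3 (reflect across v@12): 24 holes -> [(2, 8), (2, 9), (2, 10), (2, 11), (2, 12), (2, 13), (2, 14), (2, 15), (3, 9), (3, 10), (3, 13), (3, 14), (4, 9), (4, 10), (4, 13), (4, 14), (5, 8), (5, 9), (5, 10), (5, 11), (5, 12), (5, 13), (5, 14), (5, 15)]
Unfold 4 (reflect across v@8): 48 holes -> [(2, 0), (2, 1), (2, 2), (2, 3), (2, 4), (2, 5), (2, 6), (2, 7), (2, 8), (2, 9), (2, 10), (2, 11), (2, 12), (2, 13), (2, 14), (2, 15), (3, 1), (3, 2), (3, 5), (3, 6), (3, 9), (3, 10), (3, 13), (3, 14), (4, 1), (4, 2), (4, 5), (4, 6), (4, 9), (4, 10), (4, 13), (4, 14), (5, 0), (5, 1), (5, 2), (5, 3), (5, 4), (5, 5), (5, 6), (5, 7), (5, 8), (5, 9), (5, 10), (5, 11), (5, 12), (5, 13), (5, 14), (5, 15)]
Unfold 5 (reflect across h@8): 96 holes -> [(2, 0), (2, 1), (2, 2), (2, 3), (2, 4), (2, 5), (2, 6), (2, 7), (2, 8), (2, 9), (2, 10), (2, 11), (2, 12), (2, 13), (2, 14), (2, 15), (3, 1), (3, 2), (3, 5), (3, 6), (3, 9), (3, 10), (3, 13), (3, 14), (4, 1), (4, 2), (4, 5), (4, 6), (4, 9), (4, 10), (4, 13), (4, 14), (5, 0), (5, 1), (5, 2), (5, 3), (5, 4), (5, 5), (5, 6), (5, 7), (5, 8), (5, 9), (5, 10), (5, 11), (5, 12), (5, 13), (5, 14), (5, 15), (10, 0), (10, 1), (10, 2), (10, 3), (10, 4), (10, 5), (10, 6), (10, 7), (10, 8), (10, 9), (10, 10), (10, 11), (10, 12), (10, 13), (10, 14), (10, 15), (11, 1), (11, 2), (11, 5), (11, 6), (11, 9), (11, 10), (11, 13), (11, 14), (12, 1), (12, 2), (12, 5), (12, 6), (12, 9), (12, 10), (12, 13), (12, 14), (13, 0), (13, 1), (13, 2), (13, 3), (13, 4), (13, 5), (13, 6), (13, 7), (13, 8), (13, 9), (13, 10), (13, 11), (13, 12), (13, 13), (13, 14), (13, 15)]

Answer: 96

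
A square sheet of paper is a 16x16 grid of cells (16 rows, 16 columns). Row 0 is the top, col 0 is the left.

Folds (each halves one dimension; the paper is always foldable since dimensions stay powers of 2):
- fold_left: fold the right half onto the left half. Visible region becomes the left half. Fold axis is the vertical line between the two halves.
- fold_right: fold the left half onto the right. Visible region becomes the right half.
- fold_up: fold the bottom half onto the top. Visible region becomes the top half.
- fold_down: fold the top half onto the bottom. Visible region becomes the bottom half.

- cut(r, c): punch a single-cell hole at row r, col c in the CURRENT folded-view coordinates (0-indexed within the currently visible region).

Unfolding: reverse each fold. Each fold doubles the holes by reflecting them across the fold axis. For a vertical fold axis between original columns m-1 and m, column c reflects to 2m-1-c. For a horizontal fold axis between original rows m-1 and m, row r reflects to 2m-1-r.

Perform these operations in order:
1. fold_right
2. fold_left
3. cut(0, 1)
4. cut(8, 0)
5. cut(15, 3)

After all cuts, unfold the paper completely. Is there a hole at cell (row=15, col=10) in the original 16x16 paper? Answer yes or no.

Op 1 fold_right: fold axis v@8; visible region now rows[0,16) x cols[8,16) = 16x8
Op 2 fold_left: fold axis v@12; visible region now rows[0,16) x cols[8,12) = 16x4
Op 3 cut(0, 1): punch at orig (0,9); cuts so far [(0, 9)]; region rows[0,16) x cols[8,12) = 16x4
Op 4 cut(8, 0): punch at orig (8,8); cuts so far [(0, 9), (8, 8)]; region rows[0,16) x cols[8,12) = 16x4
Op 5 cut(15, 3): punch at orig (15,11); cuts so far [(0, 9), (8, 8), (15, 11)]; region rows[0,16) x cols[8,12) = 16x4
Unfold 1 (reflect across v@12): 6 holes -> [(0, 9), (0, 14), (8, 8), (8, 15), (15, 11), (15, 12)]
Unfold 2 (reflect across v@8): 12 holes -> [(0, 1), (0, 6), (0, 9), (0, 14), (8, 0), (8, 7), (8, 8), (8, 15), (15, 3), (15, 4), (15, 11), (15, 12)]
Holes: [(0, 1), (0, 6), (0, 9), (0, 14), (8, 0), (8, 7), (8, 8), (8, 15), (15, 3), (15, 4), (15, 11), (15, 12)]

Answer: no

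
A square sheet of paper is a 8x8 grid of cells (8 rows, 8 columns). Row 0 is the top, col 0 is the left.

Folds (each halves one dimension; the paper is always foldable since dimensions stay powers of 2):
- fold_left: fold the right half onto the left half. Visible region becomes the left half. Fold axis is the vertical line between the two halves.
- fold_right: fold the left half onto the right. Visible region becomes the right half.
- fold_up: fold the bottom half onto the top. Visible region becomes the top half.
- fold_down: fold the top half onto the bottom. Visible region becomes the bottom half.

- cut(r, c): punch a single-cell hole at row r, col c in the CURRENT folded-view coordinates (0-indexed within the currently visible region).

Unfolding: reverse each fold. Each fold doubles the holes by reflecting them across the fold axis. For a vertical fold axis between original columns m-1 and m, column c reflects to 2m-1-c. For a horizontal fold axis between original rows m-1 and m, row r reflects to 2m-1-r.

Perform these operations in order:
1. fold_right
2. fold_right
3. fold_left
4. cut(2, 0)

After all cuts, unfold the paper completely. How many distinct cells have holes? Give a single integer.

Op 1 fold_right: fold axis v@4; visible region now rows[0,8) x cols[4,8) = 8x4
Op 2 fold_right: fold axis v@6; visible region now rows[0,8) x cols[6,8) = 8x2
Op 3 fold_left: fold axis v@7; visible region now rows[0,8) x cols[6,7) = 8x1
Op 4 cut(2, 0): punch at orig (2,6); cuts so far [(2, 6)]; region rows[0,8) x cols[6,7) = 8x1
Unfold 1 (reflect across v@7): 2 holes -> [(2, 6), (2, 7)]
Unfold 2 (reflect across v@6): 4 holes -> [(2, 4), (2, 5), (2, 6), (2, 7)]
Unfold 3 (reflect across v@4): 8 holes -> [(2, 0), (2, 1), (2, 2), (2, 3), (2, 4), (2, 5), (2, 6), (2, 7)]

Answer: 8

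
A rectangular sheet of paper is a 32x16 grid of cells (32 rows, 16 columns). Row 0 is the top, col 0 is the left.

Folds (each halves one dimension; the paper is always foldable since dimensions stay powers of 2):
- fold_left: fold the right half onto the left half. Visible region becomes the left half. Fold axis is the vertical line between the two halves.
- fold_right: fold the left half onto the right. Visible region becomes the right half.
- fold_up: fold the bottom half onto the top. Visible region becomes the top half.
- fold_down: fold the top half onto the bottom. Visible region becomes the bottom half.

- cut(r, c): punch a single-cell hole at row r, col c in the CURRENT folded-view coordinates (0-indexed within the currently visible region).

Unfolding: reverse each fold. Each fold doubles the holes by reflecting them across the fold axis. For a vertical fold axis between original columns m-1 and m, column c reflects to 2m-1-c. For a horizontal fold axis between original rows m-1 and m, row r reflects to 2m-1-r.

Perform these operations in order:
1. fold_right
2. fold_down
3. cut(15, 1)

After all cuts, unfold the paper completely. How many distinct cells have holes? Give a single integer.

Answer: 4

Derivation:
Op 1 fold_right: fold axis v@8; visible region now rows[0,32) x cols[8,16) = 32x8
Op 2 fold_down: fold axis h@16; visible region now rows[16,32) x cols[8,16) = 16x8
Op 3 cut(15, 1): punch at orig (31,9); cuts so far [(31, 9)]; region rows[16,32) x cols[8,16) = 16x8
Unfold 1 (reflect across h@16): 2 holes -> [(0, 9), (31, 9)]
Unfold 2 (reflect across v@8): 4 holes -> [(0, 6), (0, 9), (31, 6), (31, 9)]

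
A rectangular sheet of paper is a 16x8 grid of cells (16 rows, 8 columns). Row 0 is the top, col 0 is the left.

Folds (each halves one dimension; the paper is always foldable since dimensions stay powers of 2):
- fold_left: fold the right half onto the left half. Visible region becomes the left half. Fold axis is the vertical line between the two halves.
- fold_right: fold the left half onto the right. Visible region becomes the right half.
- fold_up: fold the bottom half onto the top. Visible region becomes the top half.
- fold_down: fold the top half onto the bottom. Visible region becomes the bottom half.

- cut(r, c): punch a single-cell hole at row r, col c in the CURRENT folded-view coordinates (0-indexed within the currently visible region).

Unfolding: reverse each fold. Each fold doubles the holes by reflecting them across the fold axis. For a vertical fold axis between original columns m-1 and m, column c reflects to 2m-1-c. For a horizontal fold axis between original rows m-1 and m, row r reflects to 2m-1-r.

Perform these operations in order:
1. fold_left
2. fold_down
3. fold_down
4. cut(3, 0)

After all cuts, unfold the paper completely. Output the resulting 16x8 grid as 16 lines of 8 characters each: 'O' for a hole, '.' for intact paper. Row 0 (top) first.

Op 1 fold_left: fold axis v@4; visible region now rows[0,16) x cols[0,4) = 16x4
Op 2 fold_down: fold axis h@8; visible region now rows[8,16) x cols[0,4) = 8x4
Op 3 fold_down: fold axis h@12; visible region now rows[12,16) x cols[0,4) = 4x4
Op 4 cut(3, 0): punch at orig (15,0); cuts so far [(15, 0)]; region rows[12,16) x cols[0,4) = 4x4
Unfold 1 (reflect across h@12): 2 holes -> [(8, 0), (15, 0)]
Unfold 2 (reflect across h@8): 4 holes -> [(0, 0), (7, 0), (8, 0), (15, 0)]
Unfold 3 (reflect across v@4): 8 holes -> [(0, 0), (0, 7), (7, 0), (7, 7), (8, 0), (8, 7), (15, 0), (15, 7)]

Answer: O......O
........
........
........
........
........
........
O......O
O......O
........
........
........
........
........
........
O......O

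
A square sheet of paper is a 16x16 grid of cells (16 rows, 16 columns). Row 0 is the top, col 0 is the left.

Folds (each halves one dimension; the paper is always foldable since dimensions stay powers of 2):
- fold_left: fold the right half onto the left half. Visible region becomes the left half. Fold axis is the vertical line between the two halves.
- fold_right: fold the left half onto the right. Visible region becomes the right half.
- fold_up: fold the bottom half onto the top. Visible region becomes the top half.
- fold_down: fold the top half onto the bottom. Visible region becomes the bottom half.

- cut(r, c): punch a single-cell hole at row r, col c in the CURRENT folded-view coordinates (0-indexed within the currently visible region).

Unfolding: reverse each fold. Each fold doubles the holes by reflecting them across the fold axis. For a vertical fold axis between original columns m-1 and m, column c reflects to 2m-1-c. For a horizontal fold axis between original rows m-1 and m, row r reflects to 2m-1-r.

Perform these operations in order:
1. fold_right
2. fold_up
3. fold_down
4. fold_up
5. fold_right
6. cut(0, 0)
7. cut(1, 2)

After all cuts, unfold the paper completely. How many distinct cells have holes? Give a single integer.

Op 1 fold_right: fold axis v@8; visible region now rows[0,16) x cols[8,16) = 16x8
Op 2 fold_up: fold axis h@8; visible region now rows[0,8) x cols[8,16) = 8x8
Op 3 fold_down: fold axis h@4; visible region now rows[4,8) x cols[8,16) = 4x8
Op 4 fold_up: fold axis h@6; visible region now rows[4,6) x cols[8,16) = 2x8
Op 5 fold_right: fold axis v@12; visible region now rows[4,6) x cols[12,16) = 2x4
Op 6 cut(0, 0): punch at orig (4,12); cuts so far [(4, 12)]; region rows[4,6) x cols[12,16) = 2x4
Op 7 cut(1, 2): punch at orig (5,14); cuts so far [(4, 12), (5, 14)]; region rows[4,6) x cols[12,16) = 2x4
Unfold 1 (reflect across v@12): 4 holes -> [(4, 11), (4, 12), (5, 9), (5, 14)]
Unfold 2 (reflect across h@6): 8 holes -> [(4, 11), (4, 12), (5, 9), (5, 14), (6, 9), (6, 14), (7, 11), (7, 12)]
Unfold 3 (reflect across h@4): 16 holes -> [(0, 11), (0, 12), (1, 9), (1, 14), (2, 9), (2, 14), (3, 11), (3, 12), (4, 11), (4, 12), (5, 9), (5, 14), (6, 9), (6, 14), (7, 11), (7, 12)]
Unfold 4 (reflect across h@8): 32 holes -> [(0, 11), (0, 12), (1, 9), (1, 14), (2, 9), (2, 14), (3, 11), (3, 12), (4, 11), (4, 12), (5, 9), (5, 14), (6, 9), (6, 14), (7, 11), (7, 12), (8, 11), (8, 12), (9, 9), (9, 14), (10, 9), (10, 14), (11, 11), (11, 12), (12, 11), (12, 12), (13, 9), (13, 14), (14, 9), (14, 14), (15, 11), (15, 12)]
Unfold 5 (reflect across v@8): 64 holes -> [(0, 3), (0, 4), (0, 11), (0, 12), (1, 1), (1, 6), (1, 9), (1, 14), (2, 1), (2, 6), (2, 9), (2, 14), (3, 3), (3, 4), (3, 11), (3, 12), (4, 3), (4, 4), (4, 11), (4, 12), (5, 1), (5, 6), (5, 9), (5, 14), (6, 1), (6, 6), (6, 9), (6, 14), (7, 3), (7, 4), (7, 11), (7, 12), (8, 3), (8, 4), (8, 11), (8, 12), (9, 1), (9, 6), (9, 9), (9, 14), (10, 1), (10, 6), (10, 9), (10, 14), (11, 3), (11, 4), (11, 11), (11, 12), (12, 3), (12, 4), (12, 11), (12, 12), (13, 1), (13, 6), (13, 9), (13, 14), (14, 1), (14, 6), (14, 9), (14, 14), (15, 3), (15, 4), (15, 11), (15, 12)]

Answer: 64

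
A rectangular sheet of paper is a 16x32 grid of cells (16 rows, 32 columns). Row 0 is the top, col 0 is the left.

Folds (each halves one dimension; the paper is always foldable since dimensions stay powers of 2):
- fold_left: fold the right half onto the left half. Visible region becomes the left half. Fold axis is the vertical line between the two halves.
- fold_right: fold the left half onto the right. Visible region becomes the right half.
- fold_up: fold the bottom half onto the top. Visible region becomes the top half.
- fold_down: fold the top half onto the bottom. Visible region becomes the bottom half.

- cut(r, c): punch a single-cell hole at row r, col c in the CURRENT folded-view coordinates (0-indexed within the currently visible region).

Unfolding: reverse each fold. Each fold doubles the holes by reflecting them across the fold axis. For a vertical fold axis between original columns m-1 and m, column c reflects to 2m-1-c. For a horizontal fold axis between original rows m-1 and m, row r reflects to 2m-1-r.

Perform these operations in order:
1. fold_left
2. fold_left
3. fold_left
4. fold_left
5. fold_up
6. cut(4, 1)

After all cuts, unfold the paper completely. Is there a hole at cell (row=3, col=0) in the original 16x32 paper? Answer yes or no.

Answer: no

Derivation:
Op 1 fold_left: fold axis v@16; visible region now rows[0,16) x cols[0,16) = 16x16
Op 2 fold_left: fold axis v@8; visible region now rows[0,16) x cols[0,8) = 16x8
Op 3 fold_left: fold axis v@4; visible region now rows[0,16) x cols[0,4) = 16x4
Op 4 fold_left: fold axis v@2; visible region now rows[0,16) x cols[0,2) = 16x2
Op 5 fold_up: fold axis h@8; visible region now rows[0,8) x cols[0,2) = 8x2
Op 6 cut(4, 1): punch at orig (4,1); cuts so far [(4, 1)]; region rows[0,8) x cols[0,2) = 8x2
Unfold 1 (reflect across h@8): 2 holes -> [(4, 1), (11, 1)]
Unfold 2 (reflect across v@2): 4 holes -> [(4, 1), (4, 2), (11, 1), (11, 2)]
Unfold 3 (reflect across v@4): 8 holes -> [(4, 1), (4, 2), (4, 5), (4, 6), (11, 1), (11, 2), (11, 5), (11, 6)]
Unfold 4 (reflect across v@8): 16 holes -> [(4, 1), (4, 2), (4, 5), (4, 6), (4, 9), (4, 10), (4, 13), (4, 14), (11, 1), (11, 2), (11, 5), (11, 6), (11, 9), (11, 10), (11, 13), (11, 14)]
Unfold 5 (reflect across v@16): 32 holes -> [(4, 1), (4, 2), (4, 5), (4, 6), (4, 9), (4, 10), (4, 13), (4, 14), (4, 17), (4, 18), (4, 21), (4, 22), (4, 25), (4, 26), (4, 29), (4, 30), (11, 1), (11, 2), (11, 5), (11, 6), (11, 9), (11, 10), (11, 13), (11, 14), (11, 17), (11, 18), (11, 21), (11, 22), (11, 25), (11, 26), (11, 29), (11, 30)]
Holes: [(4, 1), (4, 2), (4, 5), (4, 6), (4, 9), (4, 10), (4, 13), (4, 14), (4, 17), (4, 18), (4, 21), (4, 22), (4, 25), (4, 26), (4, 29), (4, 30), (11, 1), (11, 2), (11, 5), (11, 6), (11, 9), (11, 10), (11, 13), (11, 14), (11, 17), (11, 18), (11, 21), (11, 22), (11, 25), (11, 26), (11, 29), (11, 30)]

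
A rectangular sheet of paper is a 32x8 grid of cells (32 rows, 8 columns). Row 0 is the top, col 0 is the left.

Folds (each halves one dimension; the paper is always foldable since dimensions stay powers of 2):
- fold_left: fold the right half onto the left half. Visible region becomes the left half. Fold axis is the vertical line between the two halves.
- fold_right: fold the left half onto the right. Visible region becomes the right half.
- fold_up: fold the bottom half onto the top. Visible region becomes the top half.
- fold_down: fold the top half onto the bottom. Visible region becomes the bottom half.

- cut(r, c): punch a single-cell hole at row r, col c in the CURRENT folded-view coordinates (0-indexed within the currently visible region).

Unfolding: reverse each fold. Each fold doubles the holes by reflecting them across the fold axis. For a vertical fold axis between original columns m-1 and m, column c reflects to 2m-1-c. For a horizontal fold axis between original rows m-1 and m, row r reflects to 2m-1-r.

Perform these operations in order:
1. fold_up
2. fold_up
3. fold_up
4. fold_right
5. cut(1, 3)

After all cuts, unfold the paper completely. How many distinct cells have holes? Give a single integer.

Op 1 fold_up: fold axis h@16; visible region now rows[0,16) x cols[0,8) = 16x8
Op 2 fold_up: fold axis h@8; visible region now rows[0,8) x cols[0,8) = 8x8
Op 3 fold_up: fold axis h@4; visible region now rows[0,4) x cols[0,8) = 4x8
Op 4 fold_right: fold axis v@4; visible region now rows[0,4) x cols[4,8) = 4x4
Op 5 cut(1, 3): punch at orig (1,7); cuts so far [(1, 7)]; region rows[0,4) x cols[4,8) = 4x4
Unfold 1 (reflect across v@4): 2 holes -> [(1, 0), (1, 7)]
Unfold 2 (reflect across h@4): 4 holes -> [(1, 0), (1, 7), (6, 0), (6, 7)]
Unfold 3 (reflect across h@8): 8 holes -> [(1, 0), (1, 7), (6, 0), (6, 7), (9, 0), (9, 7), (14, 0), (14, 7)]
Unfold 4 (reflect across h@16): 16 holes -> [(1, 0), (1, 7), (6, 0), (6, 7), (9, 0), (9, 7), (14, 0), (14, 7), (17, 0), (17, 7), (22, 0), (22, 7), (25, 0), (25, 7), (30, 0), (30, 7)]

Answer: 16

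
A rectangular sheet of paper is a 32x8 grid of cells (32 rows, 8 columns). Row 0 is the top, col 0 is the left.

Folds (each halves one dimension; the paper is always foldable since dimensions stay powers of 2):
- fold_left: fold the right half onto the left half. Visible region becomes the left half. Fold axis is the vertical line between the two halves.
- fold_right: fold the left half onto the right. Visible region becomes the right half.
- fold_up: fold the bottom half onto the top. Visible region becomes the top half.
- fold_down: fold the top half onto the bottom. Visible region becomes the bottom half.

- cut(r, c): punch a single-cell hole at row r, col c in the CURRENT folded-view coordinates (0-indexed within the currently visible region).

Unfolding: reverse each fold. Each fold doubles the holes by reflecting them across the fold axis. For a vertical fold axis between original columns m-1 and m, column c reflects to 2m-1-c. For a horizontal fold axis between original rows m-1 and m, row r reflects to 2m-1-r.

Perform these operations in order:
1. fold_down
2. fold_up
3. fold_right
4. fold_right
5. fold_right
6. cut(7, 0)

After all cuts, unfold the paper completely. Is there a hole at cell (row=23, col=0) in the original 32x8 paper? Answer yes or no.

Answer: yes

Derivation:
Op 1 fold_down: fold axis h@16; visible region now rows[16,32) x cols[0,8) = 16x8
Op 2 fold_up: fold axis h@24; visible region now rows[16,24) x cols[0,8) = 8x8
Op 3 fold_right: fold axis v@4; visible region now rows[16,24) x cols[4,8) = 8x4
Op 4 fold_right: fold axis v@6; visible region now rows[16,24) x cols[6,8) = 8x2
Op 5 fold_right: fold axis v@7; visible region now rows[16,24) x cols[7,8) = 8x1
Op 6 cut(7, 0): punch at orig (23,7); cuts so far [(23, 7)]; region rows[16,24) x cols[7,8) = 8x1
Unfold 1 (reflect across v@7): 2 holes -> [(23, 6), (23, 7)]
Unfold 2 (reflect across v@6): 4 holes -> [(23, 4), (23, 5), (23, 6), (23, 7)]
Unfold 3 (reflect across v@4): 8 holes -> [(23, 0), (23, 1), (23, 2), (23, 3), (23, 4), (23, 5), (23, 6), (23, 7)]
Unfold 4 (reflect across h@24): 16 holes -> [(23, 0), (23, 1), (23, 2), (23, 3), (23, 4), (23, 5), (23, 6), (23, 7), (24, 0), (24, 1), (24, 2), (24, 3), (24, 4), (24, 5), (24, 6), (24, 7)]
Unfold 5 (reflect across h@16): 32 holes -> [(7, 0), (7, 1), (7, 2), (7, 3), (7, 4), (7, 5), (7, 6), (7, 7), (8, 0), (8, 1), (8, 2), (8, 3), (8, 4), (8, 5), (8, 6), (8, 7), (23, 0), (23, 1), (23, 2), (23, 3), (23, 4), (23, 5), (23, 6), (23, 7), (24, 0), (24, 1), (24, 2), (24, 3), (24, 4), (24, 5), (24, 6), (24, 7)]
Holes: [(7, 0), (7, 1), (7, 2), (7, 3), (7, 4), (7, 5), (7, 6), (7, 7), (8, 0), (8, 1), (8, 2), (8, 3), (8, 4), (8, 5), (8, 6), (8, 7), (23, 0), (23, 1), (23, 2), (23, 3), (23, 4), (23, 5), (23, 6), (23, 7), (24, 0), (24, 1), (24, 2), (24, 3), (24, 4), (24, 5), (24, 6), (24, 7)]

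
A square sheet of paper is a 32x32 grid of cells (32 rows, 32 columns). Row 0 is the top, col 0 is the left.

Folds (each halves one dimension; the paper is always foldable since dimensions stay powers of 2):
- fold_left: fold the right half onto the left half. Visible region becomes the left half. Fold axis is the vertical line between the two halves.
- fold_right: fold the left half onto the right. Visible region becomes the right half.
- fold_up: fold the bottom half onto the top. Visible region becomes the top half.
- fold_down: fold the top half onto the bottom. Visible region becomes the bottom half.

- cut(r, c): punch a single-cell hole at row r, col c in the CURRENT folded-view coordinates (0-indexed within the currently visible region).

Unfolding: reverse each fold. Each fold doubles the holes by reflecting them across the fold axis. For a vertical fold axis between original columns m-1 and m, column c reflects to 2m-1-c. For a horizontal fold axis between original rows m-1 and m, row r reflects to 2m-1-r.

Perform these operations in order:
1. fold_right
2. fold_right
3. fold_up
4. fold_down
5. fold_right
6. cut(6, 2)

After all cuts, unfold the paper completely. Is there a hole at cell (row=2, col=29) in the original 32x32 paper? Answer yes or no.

Op 1 fold_right: fold axis v@16; visible region now rows[0,32) x cols[16,32) = 32x16
Op 2 fold_right: fold axis v@24; visible region now rows[0,32) x cols[24,32) = 32x8
Op 3 fold_up: fold axis h@16; visible region now rows[0,16) x cols[24,32) = 16x8
Op 4 fold_down: fold axis h@8; visible region now rows[8,16) x cols[24,32) = 8x8
Op 5 fold_right: fold axis v@28; visible region now rows[8,16) x cols[28,32) = 8x4
Op 6 cut(6, 2): punch at orig (14,30); cuts so far [(14, 30)]; region rows[8,16) x cols[28,32) = 8x4
Unfold 1 (reflect across v@28): 2 holes -> [(14, 25), (14, 30)]
Unfold 2 (reflect across h@8): 4 holes -> [(1, 25), (1, 30), (14, 25), (14, 30)]
Unfold 3 (reflect across h@16): 8 holes -> [(1, 25), (1, 30), (14, 25), (14, 30), (17, 25), (17, 30), (30, 25), (30, 30)]
Unfold 4 (reflect across v@24): 16 holes -> [(1, 17), (1, 22), (1, 25), (1, 30), (14, 17), (14, 22), (14, 25), (14, 30), (17, 17), (17, 22), (17, 25), (17, 30), (30, 17), (30, 22), (30, 25), (30, 30)]
Unfold 5 (reflect across v@16): 32 holes -> [(1, 1), (1, 6), (1, 9), (1, 14), (1, 17), (1, 22), (1, 25), (1, 30), (14, 1), (14, 6), (14, 9), (14, 14), (14, 17), (14, 22), (14, 25), (14, 30), (17, 1), (17, 6), (17, 9), (17, 14), (17, 17), (17, 22), (17, 25), (17, 30), (30, 1), (30, 6), (30, 9), (30, 14), (30, 17), (30, 22), (30, 25), (30, 30)]
Holes: [(1, 1), (1, 6), (1, 9), (1, 14), (1, 17), (1, 22), (1, 25), (1, 30), (14, 1), (14, 6), (14, 9), (14, 14), (14, 17), (14, 22), (14, 25), (14, 30), (17, 1), (17, 6), (17, 9), (17, 14), (17, 17), (17, 22), (17, 25), (17, 30), (30, 1), (30, 6), (30, 9), (30, 14), (30, 17), (30, 22), (30, 25), (30, 30)]

Answer: no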